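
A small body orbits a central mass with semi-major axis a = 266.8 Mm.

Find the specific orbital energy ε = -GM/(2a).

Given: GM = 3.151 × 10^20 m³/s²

Convert to SI: a = 266.8 Mm = 2.668e+08 m.
ε = −GM / (2a).
ε = −3.151e+20 / (2 · 2.668e+08) J/kg ≈ -5.905e+11 J/kg = -590.5 GJ/kg.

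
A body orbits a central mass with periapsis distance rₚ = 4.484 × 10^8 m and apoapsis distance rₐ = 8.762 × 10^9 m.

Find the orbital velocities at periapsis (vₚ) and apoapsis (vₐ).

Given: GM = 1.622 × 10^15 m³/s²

Use the vis-viva equation v² = GM(2/r − 1/a) with a = (rₚ + rₐ)/2 = (4.484e+08 + 8.762e+09)/2 = 4.6052e+09 m.
vₚ = √(GM · (2/rₚ − 1/a)) = √(1.622e+15 · (2/4.484e+08 − 1/4.6052e+09)) m/s ≈ 2623 m/s = 2.623 km/s.
vₐ = √(GM · (2/rₐ − 1/a)) = √(1.622e+15 · (2/8.762e+09 − 1/4.6052e+09)) m/s ≈ 134.3 m/s = 134.3 m/s.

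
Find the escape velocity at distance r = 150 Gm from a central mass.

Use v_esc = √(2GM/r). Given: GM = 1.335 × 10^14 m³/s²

Convert to SI: r = 150 Gm = 1.5e+11 m.
Escape velocity comes from setting total energy to zero: ½v² − GM/r = 0 ⇒ v_esc = √(2GM / r).
v_esc = √(2 · 1.335e+14 / 1.5e+11) m/s ≈ 42.19 m/s = 42.19 m/s.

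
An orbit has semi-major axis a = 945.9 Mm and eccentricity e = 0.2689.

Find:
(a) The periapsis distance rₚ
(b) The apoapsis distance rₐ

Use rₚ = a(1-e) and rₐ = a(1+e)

Convert to SI: a = 945.9 Mm = 9.459e+08 m.
(a) rₚ = a(1 − e) = 9.459e+08 · (1 − 0.2689) = 9.459e+08 · 0.7311 ≈ 6.915e+08 m = 691.5 Mm.
(b) rₐ = a(1 + e) = 9.459e+08 · (1 + 0.2689) = 9.459e+08 · 1.2689 ≈ 1.2e+09 m = 1.2 Gm.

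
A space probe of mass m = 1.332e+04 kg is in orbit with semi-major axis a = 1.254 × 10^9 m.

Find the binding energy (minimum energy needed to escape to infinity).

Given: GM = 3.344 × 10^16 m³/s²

Total orbital energy is E = −GMm/(2a); binding energy is E_bind = −E = GMm/(2a).
E_bind = 3.344e+16 · 1.332e+04 / (2 · 1.254e+09) J ≈ 1.776e+11 J = 177.6 GJ.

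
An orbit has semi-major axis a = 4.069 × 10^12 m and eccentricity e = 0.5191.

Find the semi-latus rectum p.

p = a (1 − e²).
p = 4.069e+12 · (1 − (0.5191)²) = 4.069e+12 · 0.730535 ≈ 2.973e+12 m = 2.973 × 10^12 m.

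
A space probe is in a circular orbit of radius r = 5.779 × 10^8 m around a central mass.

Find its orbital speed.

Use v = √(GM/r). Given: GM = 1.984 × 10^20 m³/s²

For a circular orbit, gravity supplies the centripetal force, so v = √(GM / r).
v = √(1.984e+20 / 5.779e+08) m/s ≈ 5.859e+05 m/s = 585.9 km/s.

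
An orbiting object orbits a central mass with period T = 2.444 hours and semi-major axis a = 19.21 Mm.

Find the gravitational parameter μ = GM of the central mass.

Convert to SI: T = 2.444 hours = 8798.4 s; a = 19.21 Mm = 1.921e+07 m.
GM = 4π² · a³ / T².
GM = 4π² · (1.921e+07)³ / (8798.4)² m³/s² ≈ 3.615e+15 m³/s² = 3.615 × 10^15 m³/s².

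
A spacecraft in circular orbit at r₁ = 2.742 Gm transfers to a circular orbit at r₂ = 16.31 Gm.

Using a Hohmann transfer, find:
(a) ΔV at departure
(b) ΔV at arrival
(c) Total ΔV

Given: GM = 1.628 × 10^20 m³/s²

Convert to SI: r₁ = 2.742 Gm = 2.742e+09 m; r₂ = 16.31 Gm = 1.631e+10 m.
Transfer semi-major axis: a_t = (r₁ + r₂)/2 = (2.742e+09 + 1.631e+10)/2 = 9.526e+09 m.
Circular speeds: v₁ = √(GM/r₁) = 243665 m/s, v₂ = √(GM/r₂) = 99908 m/s.
Transfer speeds (vis-viva v² = GM(2/r − 1/a_t)): v₁ᵗ = 318834 m/s, v₂ᵗ = 53601.7 m/s.
(a) ΔV₁ = |v₁ᵗ − v₁| ≈ 7.517e+04 m/s = 75.17 km/s.
(b) ΔV₂ = |v₂ − v₂ᵗ| ≈ 4.631e+04 m/s = 46.31 km/s.
(c) ΔV_total = ΔV₁ + ΔV₂ ≈ 1.215e+05 m/s = 121.5 km/s.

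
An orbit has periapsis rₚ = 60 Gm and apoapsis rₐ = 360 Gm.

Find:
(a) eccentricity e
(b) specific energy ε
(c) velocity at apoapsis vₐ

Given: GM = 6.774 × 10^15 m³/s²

Convert to SI: rₚ = 60 Gm = 6e+10 m; rₐ = 360 Gm = 3.6e+11 m.
(a) e = (rₐ − rₚ)/(rₐ + rₚ) = (3.6e+11 − 6e+10)/(3.6e+11 + 6e+10) ≈ 0.7143
(b) With a = (rₚ + rₐ)/2 = 2.1e+11 m, ε = −GM/(2a) = −6.774e+15/(2 · 2.1e+11) J/kg ≈ -1.613e+04 J/kg
(c) With a = (rₚ + rₐ)/2 = 2.1e+11 m, vₐ = √(GM (2/rₐ − 1/a)) = √(6.774e+15 · (2/3.6e+11 − 1/2.1e+11)) m/s ≈ 73.32 m/s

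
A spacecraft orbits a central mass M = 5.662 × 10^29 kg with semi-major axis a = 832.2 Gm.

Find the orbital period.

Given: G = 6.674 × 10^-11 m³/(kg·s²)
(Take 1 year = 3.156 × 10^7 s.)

Convert to SI: a = 832.2 Gm = 8.322e+11 m.
GM = G · M = 6.674e-11 · 5.662e+29 = 3.77882e+19 m³/s².
Kepler's third law: T = 2π √(a³ / GM).
Substituting a = 8.322e+11 m and GM = 3.77882e+19 m³/s²:
T = 2π √((8.322e+11)³ / 3.77882e+19) s
T ≈ 7.76e+08 s = 24.59 years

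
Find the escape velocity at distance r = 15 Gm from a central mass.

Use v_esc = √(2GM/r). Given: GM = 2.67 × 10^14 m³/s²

Convert to SI: r = 15 Gm = 1.5e+10 m.
Escape velocity comes from setting total energy to zero: ½v² − GM/r = 0 ⇒ v_esc = √(2GM / r).
v_esc = √(2 · 2.67e+14 / 1.5e+10) m/s ≈ 188.7 m/s = 188.7 m/s.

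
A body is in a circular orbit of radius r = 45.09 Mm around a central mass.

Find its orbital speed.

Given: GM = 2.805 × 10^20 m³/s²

Convert to SI: r = 45.09 Mm = 4.509e+07 m.
For a circular orbit, gravity supplies the centripetal force, so v = √(GM / r).
v = √(2.805e+20 / 4.509e+07) m/s ≈ 2.494e+06 m/s = 2494 km/s.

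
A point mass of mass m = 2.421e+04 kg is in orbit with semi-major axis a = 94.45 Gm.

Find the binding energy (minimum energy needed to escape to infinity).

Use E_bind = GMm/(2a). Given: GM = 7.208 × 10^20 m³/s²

Convert to SI: a = 94.45 Gm = 9.445e+10 m.
Total orbital energy is E = −GMm/(2a); binding energy is E_bind = −E = GMm/(2a).
E_bind = 7.208e+20 · 2.421e+04 / (2 · 9.445e+10) J ≈ 9.238e+13 J = 92.38 TJ.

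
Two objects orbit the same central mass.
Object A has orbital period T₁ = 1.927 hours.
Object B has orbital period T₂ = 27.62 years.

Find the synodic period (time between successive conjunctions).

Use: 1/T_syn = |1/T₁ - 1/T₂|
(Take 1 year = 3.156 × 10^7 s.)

Convert to SI: T₁ = 1.927 hours = 6937.2 s; T₂ = 27.62 years = 8.71687e+08 s.
T_syn = |T₁ · T₂ / (T₁ − T₂)|.
T_syn = |6937.2 · 8.71687e+08 / (6937.2 − 8.71687e+08)| s ≈ 6937 s = 1.927 hours.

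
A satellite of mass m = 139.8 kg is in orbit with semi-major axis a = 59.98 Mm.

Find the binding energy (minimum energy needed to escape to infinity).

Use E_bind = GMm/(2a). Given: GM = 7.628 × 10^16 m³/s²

Convert to SI: a = 59.98 Mm = 5.998e+07 m.
Total orbital energy is E = −GMm/(2a); binding energy is E_bind = −E = GMm/(2a).
E_bind = 7.628e+16 · 139.8 / (2 · 5.998e+07) J ≈ 8.89e+10 J = 88.9 GJ.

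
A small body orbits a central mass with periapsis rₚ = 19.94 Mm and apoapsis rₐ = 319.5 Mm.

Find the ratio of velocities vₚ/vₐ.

Convert to SI: rₚ = 19.94 Mm = 1.994e+07 m; rₐ = 319.5 Mm = 3.195e+08 m.
Conservation of angular momentum gives rₚvₚ = rₐvₐ, so vₚ/vₐ = rₐ/rₚ.
vₚ/vₐ = 3.195e+08 / 1.994e+07 ≈ 16.02.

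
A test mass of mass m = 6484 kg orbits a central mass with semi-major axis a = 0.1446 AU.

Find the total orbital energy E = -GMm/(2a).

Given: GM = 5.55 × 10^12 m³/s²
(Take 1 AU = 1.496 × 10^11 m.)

Convert to SI: a = 0.1446 AU = 2.16322e+10 m.
E = −GMm / (2a).
E = −5.55e+12 · 6484 / (2 · 2.16322e+10) J ≈ -8.318e+05 J = -831.8 kJ.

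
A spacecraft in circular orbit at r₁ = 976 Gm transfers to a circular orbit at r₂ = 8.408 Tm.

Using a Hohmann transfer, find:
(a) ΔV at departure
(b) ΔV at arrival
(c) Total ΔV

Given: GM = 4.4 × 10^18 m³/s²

Convert to SI: r₁ = 976 Gm = 9.76e+11 m; r₂ = 8.408 Tm = 8.408e+12 m.
Transfer semi-major axis: a_t = (r₁ + r₂)/2 = (9.76e+11 + 8.408e+12)/2 = 4.692e+12 m.
Circular speeds: v₁ = √(GM/r₁) = 2123.25 m/s, v₂ = √(GM/r₂) = 723.402 m/s.
Transfer speeds (vis-viva v² = GM(2/r − 1/a_t)): v₁ᵗ = 2842.29 m/s, v₂ᵗ = 329.933 m/s.
(a) ΔV₁ = |v₁ᵗ − v₁| ≈ 719 m/s = 719 m/s.
(b) ΔV₂ = |v₂ − v₂ᵗ| ≈ 393.5 m/s = 393.5 m/s.
(c) ΔV_total = ΔV₁ + ΔV₂ ≈ 1113 m/s = 1.113 km/s.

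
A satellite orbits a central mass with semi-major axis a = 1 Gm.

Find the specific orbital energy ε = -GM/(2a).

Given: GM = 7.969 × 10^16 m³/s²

Convert to SI: a = 1 Gm = 1e+09 m.
ε = −GM / (2a).
ε = −7.969e+16 / (2 · 1e+09) J/kg ≈ -3.984e+07 J/kg = -39.84 MJ/kg.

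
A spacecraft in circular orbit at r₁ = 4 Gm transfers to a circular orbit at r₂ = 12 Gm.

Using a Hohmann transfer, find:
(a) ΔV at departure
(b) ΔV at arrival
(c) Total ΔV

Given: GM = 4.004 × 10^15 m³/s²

Convert to SI: r₁ = 4 Gm = 4e+09 m; r₂ = 12 Gm = 1.2e+10 m.
Transfer semi-major axis: a_t = (r₁ + r₂)/2 = (4e+09 + 1.2e+10)/2 = 8e+09 m.
Circular speeds: v₁ = √(GM/r₁) = 1000.5 m/s, v₂ = √(GM/r₂) = 577.639 m/s.
Transfer speeds (vis-viva v² = GM(2/r − 1/a_t)): v₁ᵗ = 1225.36 m/s, v₂ᵗ = 408.452 m/s.
(a) ΔV₁ = |v₁ᵗ − v₁| ≈ 224.9 m/s = 224.9 m/s.
(b) ΔV₂ = |v₂ − v₂ᵗ| ≈ 169.2 m/s = 169.2 m/s.
(c) ΔV_total = ΔV₁ + ΔV₂ ≈ 394 m/s = 394 m/s.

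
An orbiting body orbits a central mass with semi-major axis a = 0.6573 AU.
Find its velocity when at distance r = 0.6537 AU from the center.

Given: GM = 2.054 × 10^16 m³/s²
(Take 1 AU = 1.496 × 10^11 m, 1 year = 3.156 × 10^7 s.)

Convert to SI: a = 0.6573 AU = 9.83321e+10 m; r = 0.6537 AU = 9.77935e+10 m.
Vis-viva: v = √(GM · (2/r − 1/a)).
2/r − 1/a = 2/9.77935e+10 − 1/9.83321e+10 = 1.02816e-11 m⁻¹.
v = √(2.054e+16 · 1.02816e-11) m/s ≈ 459.5 m/s = 0.09695 AU/year.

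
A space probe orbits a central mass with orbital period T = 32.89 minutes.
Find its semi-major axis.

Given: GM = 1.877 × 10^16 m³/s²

Convert to SI: T = 32.89 minutes = 1973.4 s.
Invert Kepler's third law: a = (GM · T² / (4π²))^(1/3).
Substituting T = 1973.4 s and GM = 1.877e+16 m³/s²:
a = (1.877e+16 · (1973.4)² / (4π²))^(1/3) m
a ≈ 1.228e+07 m = 12.28 Mm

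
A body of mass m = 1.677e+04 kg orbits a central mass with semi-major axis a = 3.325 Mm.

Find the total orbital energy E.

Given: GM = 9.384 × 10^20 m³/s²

Convert to SI: a = 3.325 Mm = 3.325e+06 m.
E = −GMm / (2a).
E = −9.384e+20 · 1.677e+04 / (2 · 3.325e+06) J ≈ -2.366e+18 J = -2.366 EJ.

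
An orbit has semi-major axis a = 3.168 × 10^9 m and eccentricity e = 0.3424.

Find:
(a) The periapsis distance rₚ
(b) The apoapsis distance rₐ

(a) rₚ = a(1 − e) = 3.168e+09 · (1 − 0.3424) = 3.168e+09 · 0.6576 ≈ 2.083e+09 m = 2.083 × 10^9 m.
(b) rₐ = a(1 + e) = 3.168e+09 · (1 + 0.3424) = 3.168e+09 · 1.3424 ≈ 4.253e+09 m = 4.253 × 10^9 m.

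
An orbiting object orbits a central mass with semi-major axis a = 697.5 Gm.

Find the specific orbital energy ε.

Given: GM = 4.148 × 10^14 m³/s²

Convert to SI: a = 697.5 Gm = 6.975e+11 m.
ε = −GM / (2a).
ε = −4.148e+14 / (2 · 6.975e+11) J/kg ≈ -297.3 J/kg = -297.3 J/kg.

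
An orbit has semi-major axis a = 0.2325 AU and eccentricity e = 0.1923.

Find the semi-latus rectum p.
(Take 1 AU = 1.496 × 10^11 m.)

Convert to SI: a = 0.2325 AU = 3.4782e+10 m.
p = a (1 − e²).
p = 3.4782e+10 · (1 − (0.1923)²) = 3.4782e+10 · 0.963021 ≈ 3.35e+10 m = 0.2239 AU.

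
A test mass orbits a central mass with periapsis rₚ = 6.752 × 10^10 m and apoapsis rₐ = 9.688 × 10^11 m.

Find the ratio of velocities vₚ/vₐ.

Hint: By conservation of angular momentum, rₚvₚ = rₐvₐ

Conservation of angular momentum gives rₚvₚ = rₐvₐ, so vₚ/vₐ = rₐ/rₚ.
vₚ/vₐ = 9.688e+11 / 6.752e+10 ≈ 14.35.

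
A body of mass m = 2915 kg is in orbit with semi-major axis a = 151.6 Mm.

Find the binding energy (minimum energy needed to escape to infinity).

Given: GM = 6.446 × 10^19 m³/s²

Convert to SI: a = 151.6 Mm = 1.516e+08 m.
Total orbital energy is E = −GMm/(2a); binding energy is E_bind = −E = GMm/(2a).
E_bind = 6.446e+19 · 2915 / (2 · 1.516e+08) J ≈ 6.197e+14 J = 619.7 TJ.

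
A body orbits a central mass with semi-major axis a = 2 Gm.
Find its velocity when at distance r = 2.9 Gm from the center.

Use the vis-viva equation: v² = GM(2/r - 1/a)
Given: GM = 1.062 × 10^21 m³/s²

Convert to SI: a = 2 Gm = 2e+09 m; r = 2.9 Gm = 2.9e+09 m.
Vis-viva: v = √(GM · (2/r − 1/a)).
2/r − 1/a = 2/2.9e+09 − 1/2e+09 = 1.89655e-10 m⁻¹.
v = √(1.062e+21 · 1.89655e-10) m/s ≈ 4.488e+05 m/s = 448.8 km/s.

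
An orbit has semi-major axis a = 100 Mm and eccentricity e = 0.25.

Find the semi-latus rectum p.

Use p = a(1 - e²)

Convert to SI: a = 100 Mm = 1e+08 m.
p = a (1 − e²).
p = 1e+08 · (1 − (0.25)²) = 1e+08 · 0.9375 ≈ 9.375e+07 m = 93.75 Mm.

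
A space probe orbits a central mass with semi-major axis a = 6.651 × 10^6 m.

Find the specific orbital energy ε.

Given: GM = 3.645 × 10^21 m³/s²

ε = −GM / (2a).
ε = −3.645e+21 / (2 · 6.651e+06) J/kg ≈ -2.74e+14 J/kg = -2.74e+05 GJ/kg.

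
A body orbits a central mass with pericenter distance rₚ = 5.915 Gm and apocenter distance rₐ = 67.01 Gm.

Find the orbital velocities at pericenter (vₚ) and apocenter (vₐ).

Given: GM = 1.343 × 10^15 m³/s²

Convert to SI: rₚ = 5.915 Gm = 5.915e+09 m; rₐ = 67.01 Gm = 6.701e+10 m.
Use the vis-viva equation v² = GM(2/r − 1/a) with a = (rₚ + rₐ)/2 = (5.915e+09 + 6.701e+10)/2 = 3.64625e+10 m.
vₚ = √(GM · (2/rₚ − 1/a)) = √(1.343e+15 · (2/5.915e+09 − 1/3.64625e+10)) m/s ≈ 646 m/s = 646 m/s.
vₐ = √(GM · (2/rₐ − 1/a)) = √(1.343e+15 · (2/6.701e+10 − 1/3.64625e+10)) m/s ≈ 57.02 m/s = 57.02 m/s.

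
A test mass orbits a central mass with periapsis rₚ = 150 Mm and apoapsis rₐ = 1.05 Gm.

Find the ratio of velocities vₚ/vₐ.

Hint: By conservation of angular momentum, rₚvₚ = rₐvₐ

Convert to SI: rₚ = 150 Mm = 1.5e+08 m; rₐ = 1.05 Gm = 1.05e+09 m.
Conservation of angular momentum gives rₚvₚ = rₐvₐ, so vₚ/vₐ = rₐ/rₚ.
vₚ/vₐ = 1.05e+09 / 1.5e+08 ≈ 7.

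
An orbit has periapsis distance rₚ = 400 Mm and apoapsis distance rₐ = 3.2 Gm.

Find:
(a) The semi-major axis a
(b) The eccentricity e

Convert to SI: rₚ = 400 Mm = 4e+08 m; rₐ = 3.2 Gm = 3.2e+09 m.
(a) a = (rₚ + rₐ) / 2 = (4e+08 + 3.2e+09) / 2 ≈ 1.8e+09 m = 1.8 Gm.
(b) e = (rₐ − rₚ) / (rₐ + rₚ) = (3.2e+09 − 4e+08) / (3.2e+09 + 4e+08) ≈ 0.7778.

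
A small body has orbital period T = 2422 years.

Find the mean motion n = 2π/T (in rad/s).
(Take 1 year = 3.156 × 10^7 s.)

Convert to SI: T = 2422 years = 7.64383e+10 s.
n = 2π / T.
n = 2π / 7.64383e+10 s ≈ 8.22e-11 rad/s.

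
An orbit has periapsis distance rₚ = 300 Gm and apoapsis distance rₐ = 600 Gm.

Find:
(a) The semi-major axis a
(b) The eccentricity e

Convert to SI: rₚ = 300 Gm = 3e+11 m; rₐ = 600 Gm = 6e+11 m.
(a) a = (rₚ + rₐ) / 2 = (3e+11 + 6e+11) / 2 ≈ 4.5e+11 m = 450 Gm.
(b) e = (rₐ − rₚ) / (rₐ + rₚ) = (6e+11 − 3e+11) / (6e+11 + 3e+11) ≈ 0.3333.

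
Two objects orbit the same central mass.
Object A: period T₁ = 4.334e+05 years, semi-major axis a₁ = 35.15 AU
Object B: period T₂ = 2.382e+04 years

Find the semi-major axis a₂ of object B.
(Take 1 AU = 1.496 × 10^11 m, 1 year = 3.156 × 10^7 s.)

Convert to SI: T₁ = 4.334e+05 years = 1.36781e+13 s; a₁ = 35.15 AU = 5.25844e+12 m; T₂ = 2.382e+04 years = 7.51759e+11 s.
Kepler's third law: (T₁/T₂)² = (a₁/a₂)³ ⇒ a₂ = a₁ · (T₂/T₁)^(2/3).
T₂/T₁ = 7.51759e+11 / 1.36781e+13 = 0.0549608.
a₂ = 5.25844e+12 · (0.0549608)^(2/3) m ≈ 7.601e+11 m = 5.081 AU.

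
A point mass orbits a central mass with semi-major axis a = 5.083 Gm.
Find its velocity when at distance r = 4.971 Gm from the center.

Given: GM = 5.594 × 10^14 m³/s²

Convert to SI: a = 5.083 Gm = 5.083e+09 m; r = 4.971 Gm = 4.971e+09 m.
Vis-viva: v = √(GM · (2/r − 1/a)).
2/r − 1/a = 2/4.971e+09 − 1/5.083e+09 = 2.05599e-10 m⁻¹.
v = √(5.594e+14 · 2.05599e-10) m/s ≈ 339.1 m/s = 339.1 m/s.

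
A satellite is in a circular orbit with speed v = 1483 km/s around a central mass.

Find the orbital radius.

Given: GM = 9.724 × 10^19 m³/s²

Convert to SI: v = 1483 km/s = 1.483e+06 m/s.
For a circular orbit, v² = GM / r, so r = GM / v².
r = 9.724e+19 / (1.483e+06)² m ≈ 4.421e+07 m = 44.21 Mm.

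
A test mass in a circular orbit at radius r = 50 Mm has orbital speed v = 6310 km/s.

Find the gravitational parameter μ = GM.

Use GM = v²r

Convert to SI: r = 50 Mm = 5e+07 m; v = 6310 km/s = 6.31e+06 m/s.
For a circular orbit v² = GM/r, so GM = v² · r.
GM = (6.31e+06)² · 5e+07 m³/s² ≈ 1.991e+21 m³/s² = 1.991 × 10^21 m³/s².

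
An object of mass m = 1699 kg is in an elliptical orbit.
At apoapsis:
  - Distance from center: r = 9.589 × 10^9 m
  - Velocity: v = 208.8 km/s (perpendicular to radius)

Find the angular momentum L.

Convert to SI: v = 208.8 km/s = 208800 m/s.
Since v is perpendicular to r, L = m · v · r.
L = 1699 · 208800 · 9.589e+09 kg·m²/s ≈ 3.402e+18 kg·m²/s.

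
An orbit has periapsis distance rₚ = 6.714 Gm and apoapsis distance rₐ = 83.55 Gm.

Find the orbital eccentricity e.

Convert to SI: rₚ = 6.714 Gm = 6.714e+09 m; rₐ = 83.55 Gm = 8.355e+10 m.
e = (rₐ − rₚ) / (rₐ + rₚ).
e = (8.355e+10 − 6.714e+09) / (8.355e+10 + 6.714e+09) = 7.6836e+10 / 9.0264e+10 ≈ 0.8512.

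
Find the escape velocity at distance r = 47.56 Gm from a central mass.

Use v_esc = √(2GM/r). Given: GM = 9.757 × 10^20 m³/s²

Convert to SI: r = 47.56 Gm = 4.756e+10 m.
Escape velocity comes from setting total energy to zero: ½v² − GM/r = 0 ⇒ v_esc = √(2GM / r).
v_esc = √(2 · 9.757e+20 / 4.756e+10) m/s ≈ 2.026e+05 m/s = 202.6 km/s.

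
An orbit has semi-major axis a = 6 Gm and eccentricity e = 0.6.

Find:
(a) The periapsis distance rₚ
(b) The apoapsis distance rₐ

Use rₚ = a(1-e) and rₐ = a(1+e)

Convert to SI: a = 6 Gm = 6e+09 m.
(a) rₚ = a(1 − e) = 6e+09 · (1 − 0.6) = 6e+09 · 0.4 ≈ 2.4e+09 m = 2.4 Gm.
(b) rₐ = a(1 + e) = 6e+09 · (1 + 0.6) = 6e+09 · 1.6 ≈ 9.6e+09 m = 9.6 Gm.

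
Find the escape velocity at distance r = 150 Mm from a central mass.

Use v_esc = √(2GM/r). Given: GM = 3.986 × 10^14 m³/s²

Convert to SI: r = 150 Mm = 1.5e+08 m.
Escape velocity comes from setting total energy to zero: ½v² − GM/r = 0 ⇒ v_esc = √(2GM / r).
v_esc = √(2 · 3.986e+14 / 1.5e+08) m/s ≈ 2305 m/s = 2.305 km/s.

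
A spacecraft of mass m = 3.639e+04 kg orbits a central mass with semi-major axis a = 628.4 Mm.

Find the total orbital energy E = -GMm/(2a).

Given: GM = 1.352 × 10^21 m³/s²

Convert to SI: a = 628.4 Mm = 6.284e+08 m.
E = −GMm / (2a).
E = −1.352e+21 · 3.639e+04 / (2 · 6.284e+08) J ≈ -3.915e+16 J = -39.15 PJ.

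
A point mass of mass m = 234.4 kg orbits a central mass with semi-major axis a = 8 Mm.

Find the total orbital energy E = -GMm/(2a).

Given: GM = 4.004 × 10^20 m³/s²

Convert to SI: a = 8 Mm = 8e+06 m.
E = −GMm / (2a).
E = −4.004e+20 · 234.4 / (2 · 8e+06) J ≈ -5.866e+15 J = -5.866 PJ.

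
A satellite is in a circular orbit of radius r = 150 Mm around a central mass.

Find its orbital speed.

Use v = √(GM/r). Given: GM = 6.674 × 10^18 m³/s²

Convert to SI: r = 150 Mm = 1.5e+08 m.
For a circular orbit, gravity supplies the centripetal force, so v = √(GM / r).
v = √(6.674e+18 / 1.5e+08) m/s ≈ 2.109e+05 m/s = 210.9 km/s.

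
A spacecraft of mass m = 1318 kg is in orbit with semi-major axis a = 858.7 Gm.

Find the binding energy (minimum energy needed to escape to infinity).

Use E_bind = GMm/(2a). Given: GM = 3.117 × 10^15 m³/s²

Convert to SI: a = 858.7 Gm = 8.587e+11 m.
Total orbital energy is E = −GMm/(2a); binding energy is E_bind = −E = GMm/(2a).
E_bind = 3.117e+15 · 1318 / (2 · 8.587e+11) J ≈ 2.392e+06 J = 2.392 MJ.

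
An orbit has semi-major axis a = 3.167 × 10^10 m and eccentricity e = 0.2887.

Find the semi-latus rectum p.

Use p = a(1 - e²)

p = a (1 − e²).
p = 3.167e+10 · (1 − (0.2887)²) = 3.167e+10 · 0.916652 ≈ 2.903e+10 m = 2.903 × 10^10 m.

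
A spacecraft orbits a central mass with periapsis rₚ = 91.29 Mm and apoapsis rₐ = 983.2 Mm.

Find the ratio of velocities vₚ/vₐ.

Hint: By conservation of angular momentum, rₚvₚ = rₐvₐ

Convert to SI: rₚ = 91.29 Mm = 9.129e+07 m; rₐ = 983.2 Mm = 9.832e+08 m.
Conservation of angular momentum gives rₚvₚ = rₐvₐ, so vₚ/vₐ = rₐ/rₚ.
vₚ/vₐ = 9.832e+08 / 9.129e+07 ≈ 10.77.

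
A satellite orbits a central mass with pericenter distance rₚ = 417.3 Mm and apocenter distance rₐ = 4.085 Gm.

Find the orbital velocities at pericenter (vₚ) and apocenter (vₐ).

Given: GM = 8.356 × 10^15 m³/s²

Convert to SI: rₚ = 417.3 Mm = 4.173e+08 m; rₐ = 4.085 Gm = 4.085e+09 m.
Use the vis-viva equation v² = GM(2/r − 1/a) with a = (rₚ + rₐ)/2 = (4.173e+08 + 4.085e+09)/2 = 2.25115e+09 m.
vₚ = √(GM · (2/rₚ − 1/a)) = √(8.356e+15 · (2/4.173e+08 − 1/2.25115e+09)) m/s ≈ 6028 m/s = 6.028 km/s.
vₐ = √(GM · (2/rₐ − 1/a)) = √(8.356e+15 · (2/4.085e+09 − 1/2.25115e+09)) m/s ≈ 615.8 m/s = 615.8 m/s.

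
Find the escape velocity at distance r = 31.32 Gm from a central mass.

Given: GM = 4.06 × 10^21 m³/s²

Convert to SI: r = 31.32 Gm = 3.132e+10 m.
Escape velocity comes from setting total energy to zero: ½v² − GM/r = 0 ⇒ v_esc = √(2GM / r).
v_esc = √(2 · 4.06e+21 / 3.132e+10) m/s ≈ 5.092e+05 m/s = 509.2 km/s.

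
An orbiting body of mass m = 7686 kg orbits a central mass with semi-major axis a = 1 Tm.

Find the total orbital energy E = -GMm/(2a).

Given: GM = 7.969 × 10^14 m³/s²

Convert to SI: a = 1 Tm = 1e+12 m.
E = −GMm / (2a).
E = −7.969e+14 · 7686 / (2 · 1e+12) J ≈ -3.062e+06 J = -3.062 MJ.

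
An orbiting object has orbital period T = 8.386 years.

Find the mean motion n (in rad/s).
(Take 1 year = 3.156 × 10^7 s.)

Convert to SI: T = 8.386 years = 2.64662e+08 s.
n = 2π / T.
n = 2π / 2.64662e+08 s ≈ 2.374e-08 rad/s.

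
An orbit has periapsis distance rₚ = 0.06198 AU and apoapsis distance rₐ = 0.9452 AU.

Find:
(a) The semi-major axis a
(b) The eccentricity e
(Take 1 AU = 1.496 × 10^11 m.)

Convert to SI: rₚ = 0.06198 AU = 9.27221e+09 m; rₐ = 0.9452 AU = 1.41402e+11 m.
(a) a = (rₚ + rₐ) / 2 = (9.27221e+09 + 1.41402e+11) / 2 ≈ 7.534e+10 m = 0.5036 AU.
(b) e = (rₐ − rₚ) / (rₐ + rₚ) = (1.41402e+11 − 9.27221e+09) / (1.41402e+11 + 9.27221e+09) ≈ 0.8769.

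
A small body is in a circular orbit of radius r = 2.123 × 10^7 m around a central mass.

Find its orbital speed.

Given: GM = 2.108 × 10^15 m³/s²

For a circular orbit, gravity supplies the centripetal force, so v = √(GM / r).
v = √(2.108e+15 / 2.123e+07) m/s ≈ 9965 m/s = 9.965 km/s.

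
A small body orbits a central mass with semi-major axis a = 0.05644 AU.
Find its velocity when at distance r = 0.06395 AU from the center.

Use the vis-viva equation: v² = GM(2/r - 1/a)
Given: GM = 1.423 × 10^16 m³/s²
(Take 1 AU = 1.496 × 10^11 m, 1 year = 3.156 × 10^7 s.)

Convert to SI: a = 0.05644 AU = 8.44342e+09 m; r = 0.06395 AU = 9.56692e+09 m.
Vis-viva: v = √(GM · (2/r − 1/a)).
2/r − 1/a = 2/9.56692e+09 − 1/8.44342e+09 = 9.06183e-11 m⁻¹.
v = √(1.423e+16 · 9.06183e-11) m/s ≈ 1136 m/s = 0.2396 AU/year.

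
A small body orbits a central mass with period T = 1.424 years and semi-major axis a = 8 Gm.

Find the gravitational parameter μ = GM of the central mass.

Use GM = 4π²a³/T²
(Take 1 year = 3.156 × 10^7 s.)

Convert to SI: T = 1.424 years = 4.49414e+07 s; a = 8 Gm = 8e+09 m.
GM = 4π² · a³ / T².
GM = 4π² · (8e+09)³ / (4.49414e+07)² m³/s² ≈ 1.001e+16 m³/s² = 1.001 × 10^16 m³/s².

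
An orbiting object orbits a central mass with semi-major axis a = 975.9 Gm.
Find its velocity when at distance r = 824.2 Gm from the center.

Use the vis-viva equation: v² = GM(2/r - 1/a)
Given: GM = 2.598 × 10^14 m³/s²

Convert to SI: a = 975.9 Gm = 9.759e+11 m; r = 824.2 Gm = 8.242e+11 m.
Vis-viva: v = √(GM · (2/r − 1/a)).
2/r − 1/a = 2/8.242e+11 − 1/9.759e+11 = 1.4019e-12 m⁻¹.
v = √(2.598e+14 · 1.4019e-12) m/s ≈ 19.08 m/s = 19.08 m/s.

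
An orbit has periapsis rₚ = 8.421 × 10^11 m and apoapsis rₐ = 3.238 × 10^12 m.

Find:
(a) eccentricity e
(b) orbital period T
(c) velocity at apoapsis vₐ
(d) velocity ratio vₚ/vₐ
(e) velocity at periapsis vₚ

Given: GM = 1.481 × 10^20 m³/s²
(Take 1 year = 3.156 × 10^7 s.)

(a) e = (rₐ − rₚ)/(rₐ + rₚ) = (3.238e+12 − 8.421e+11)/(3.238e+12 + 8.421e+11) ≈ 0.5872
(b) With a = (rₚ + rₐ)/2 = 2.04005e+12 m, T = 2π √(a³/GM) = 2π √((2.04005e+12)³/1.481e+20) s ≈ 1.504e+09 s
(c) With a = (rₚ + rₐ)/2 = 2.04005e+12 m, vₐ = √(GM (2/rₐ − 1/a)) = √(1.481e+20 · (2/3.238e+12 − 1/2.04005e+12)) m/s ≈ 4345 m/s
(d) Conservation of angular momentum (rₚvₚ = rₐvₐ) gives vₚ/vₐ = rₐ/rₚ = 3.238e+12/8.421e+11 ≈ 3.845
(e) With a = (rₚ + rₐ)/2 = 2.04005e+12 m, vₚ = √(GM (2/rₚ − 1/a)) = √(1.481e+20 · (2/8.421e+11 − 1/2.04005e+12)) m/s ≈ 1.671e+04 m/s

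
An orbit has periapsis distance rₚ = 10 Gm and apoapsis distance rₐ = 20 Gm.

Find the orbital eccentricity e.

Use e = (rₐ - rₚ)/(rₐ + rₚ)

Convert to SI: rₚ = 10 Gm = 1e+10 m; rₐ = 20 Gm = 2e+10 m.
e = (rₐ − rₚ) / (rₐ + rₚ).
e = (2e+10 − 1e+10) / (2e+10 + 1e+10) = 1e+10 / 3e+10 ≈ 0.3333.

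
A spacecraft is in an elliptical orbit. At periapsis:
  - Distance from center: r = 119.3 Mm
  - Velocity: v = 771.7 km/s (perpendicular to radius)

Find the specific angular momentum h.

Convert to SI: r = 119.3 Mm = 1.193e+08 m; v = 771.7 km/s = 771700 m/s.
With v perpendicular to r, h = r · v.
h = 1.193e+08 · 771700 m²/s ≈ 9.206e+13 m²/s.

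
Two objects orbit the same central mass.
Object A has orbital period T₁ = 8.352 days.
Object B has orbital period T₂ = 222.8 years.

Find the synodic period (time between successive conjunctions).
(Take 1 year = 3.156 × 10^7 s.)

Convert to SI: T₁ = 8.352 days = 721613 s; T₂ = 222.8 years = 7.03157e+09 s.
T_syn = |T₁ · T₂ / (T₁ − T₂)|.
T_syn = |721613 · 7.03157e+09 / (721613 − 7.03157e+09)| s ≈ 7.217e+05 s = 8.353 days.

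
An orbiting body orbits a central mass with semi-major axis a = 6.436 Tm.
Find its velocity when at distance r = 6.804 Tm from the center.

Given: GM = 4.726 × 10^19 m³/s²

Convert to SI: a = 6.436 Tm = 6.436e+12 m; r = 6.804 Tm = 6.804e+12 m.
Vis-viva: v = √(GM · (2/r − 1/a)).
2/r − 1/a = 2/6.804e+12 − 1/6.436e+12 = 1.38569e-13 m⁻¹.
v = √(4.726e+19 · 1.38569e-13) m/s ≈ 2559 m/s = 2.559 km/s.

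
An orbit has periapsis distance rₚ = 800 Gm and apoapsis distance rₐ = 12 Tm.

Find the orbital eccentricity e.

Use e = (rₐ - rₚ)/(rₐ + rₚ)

Convert to SI: rₚ = 800 Gm = 8e+11 m; rₐ = 12 Tm = 1.2e+13 m.
e = (rₐ − rₚ) / (rₐ + rₚ).
e = (1.2e+13 − 8e+11) / (1.2e+13 + 8e+11) = 1.12e+13 / 1.28e+13 ≈ 0.875.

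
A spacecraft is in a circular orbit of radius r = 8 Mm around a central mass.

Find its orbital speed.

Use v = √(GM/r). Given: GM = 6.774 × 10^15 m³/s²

Convert to SI: r = 8 Mm = 8e+06 m.
For a circular orbit, gravity supplies the centripetal force, so v = √(GM / r).
v = √(6.774e+15 / 8e+06) m/s ≈ 2.91e+04 m/s = 29.1 km/s.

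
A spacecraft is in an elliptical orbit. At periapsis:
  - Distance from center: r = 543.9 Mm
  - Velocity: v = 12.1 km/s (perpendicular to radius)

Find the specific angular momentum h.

Convert to SI: r = 543.9 Mm = 5.439e+08 m; v = 12.1 km/s = 12100 m/s.
With v perpendicular to r, h = r · v.
h = 5.439e+08 · 12100 m²/s ≈ 6.581e+12 m²/s.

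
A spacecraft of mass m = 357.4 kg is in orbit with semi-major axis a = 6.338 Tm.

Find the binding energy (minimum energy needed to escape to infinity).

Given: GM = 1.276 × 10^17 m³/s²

Convert to SI: a = 6.338 Tm = 6.338e+12 m.
Total orbital energy is E = −GMm/(2a); binding energy is E_bind = −E = GMm/(2a).
E_bind = 1.276e+17 · 357.4 / (2 · 6.338e+12) J ≈ 3.598e+06 J = 3.598 MJ.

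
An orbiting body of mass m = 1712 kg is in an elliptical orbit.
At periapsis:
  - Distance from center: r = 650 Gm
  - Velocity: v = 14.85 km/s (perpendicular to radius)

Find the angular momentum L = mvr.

Convert to SI: r = 650 Gm = 6.5e+11 m; v = 14.85 km/s = 14850 m/s.
Since v is perpendicular to r, L = m · v · r.
L = 1712 · 14850 · 6.5e+11 kg·m²/s ≈ 1.653e+19 kg·m²/s.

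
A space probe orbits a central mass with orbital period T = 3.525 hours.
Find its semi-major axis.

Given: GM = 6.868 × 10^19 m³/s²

Convert to SI: T = 3.525 hours = 12690 s.
Invert Kepler's third law: a = (GM · T² / (4π²))^(1/3).
Substituting T = 12690 s and GM = 6.868e+19 m³/s²:
a = (6.868e+19 · (12690)² / (4π²))^(1/3) m
a ≈ 6.543e+08 m = 654.3 Mm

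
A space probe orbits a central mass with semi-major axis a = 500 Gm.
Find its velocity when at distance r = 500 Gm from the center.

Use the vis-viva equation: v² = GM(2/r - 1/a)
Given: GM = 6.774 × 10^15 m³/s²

Convert to SI: a = 500 Gm = 5e+11 m; r = 500 Gm = 5e+11 m.
Vis-viva: v = √(GM · (2/r − 1/a)).
2/r − 1/a = 2/5e+11 − 1/5e+11 = 2e-12 m⁻¹.
v = √(6.774e+15 · 2e-12) m/s ≈ 116.4 m/s = 116.4 m/s.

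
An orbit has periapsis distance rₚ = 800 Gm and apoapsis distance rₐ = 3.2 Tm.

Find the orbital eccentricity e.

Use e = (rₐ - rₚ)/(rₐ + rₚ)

Convert to SI: rₚ = 800 Gm = 8e+11 m; rₐ = 3.2 Tm = 3.2e+12 m.
e = (rₐ − rₚ) / (rₐ + rₚ).
e = (3.2e+12 − 8e+11) / (3.2e+12 + 8e+11) = 2.4e+12 / 4e+12 ≈ 0.6.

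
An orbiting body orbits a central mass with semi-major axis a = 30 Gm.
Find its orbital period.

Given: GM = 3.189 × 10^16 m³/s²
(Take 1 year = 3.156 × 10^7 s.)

Convert to SI: a = 30 Gm = 3e+10 m.
Kepler's third law: T = 2π √(a³ / GM).
Substituting a = 3e+10 m and GM = 3.189e+16 m³/s²:
T = 2π √((3e+10)³ / 3.189e+16) s
T ≈ 1.828e+08 s = 5.793 years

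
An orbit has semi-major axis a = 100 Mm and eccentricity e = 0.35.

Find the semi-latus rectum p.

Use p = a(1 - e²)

Convert to SI: a = 100 Mm = 1e+08 m.
p = a (1 − e²).
p = 1e+08 · (1 − (0.35)²) = 1e+08 · 0.8775 ≈ 8.775e+07 m = 87.75 Mm.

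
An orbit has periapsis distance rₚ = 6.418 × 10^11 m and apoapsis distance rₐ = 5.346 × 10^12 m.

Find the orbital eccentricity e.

e = (rₐ − rₚ) / (rₐ + rₚ).
e = (5.346e+12 − 6.418e+11) / (5.346e+12 + 6.418e+11) = 4.7042e+12 / 5.9878e+12 ≈ 0.7856.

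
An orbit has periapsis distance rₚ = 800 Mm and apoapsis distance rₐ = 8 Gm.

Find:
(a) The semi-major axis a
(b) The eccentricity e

Convert to SI: rₚ = 800 Mm = 8e+08 m; rₐ = 8 Gm = 8e+09 m.
(a) a = (rₚ + rₐ) / 2 = (8e+08 + 8e+09) / 2 ≈ 4.4e+09 m = 4.4 Gm.
(b) e = (rₐ − rₚ) / (rₐ + rₚ) = (8e+09 − 8e+08) / (8e+09 + 8e+08) ≈ 0.8182.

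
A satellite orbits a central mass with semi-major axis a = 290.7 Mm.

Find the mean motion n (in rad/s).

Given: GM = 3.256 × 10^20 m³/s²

Convert to SI: a = 290.7 Mm = 2.907e+08 m.
n = √(GM / a³).
n = √(3.256e+20 / (2.907e+08)³) rad/s ≈ 0.003641 rad/s.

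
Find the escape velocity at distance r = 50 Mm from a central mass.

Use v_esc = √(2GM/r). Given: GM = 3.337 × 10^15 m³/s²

Convert to SI: r = 50 Mm = 5e+07 m.
Escape velocity comes from setting total energy to zero: ½v² − GM/r = 0 ⇒ v_esc = √(2GM / r).
v_esc = √(2 · 3.337e+15 / 5e+07) m/s ≈ 1.155e+04 m/s = 11.55 km/s.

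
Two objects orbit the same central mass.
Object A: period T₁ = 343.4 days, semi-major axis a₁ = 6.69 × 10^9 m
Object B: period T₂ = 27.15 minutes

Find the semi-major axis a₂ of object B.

Convert to SI: T₁ = 343.4 days = 2.96698e+07 s; T₂ = 27.15 minutes = 1629 s.
Kepler's third law: (T₁/T₂)² = (a₁/a₂)³ ⇒ a₂ = a₁ · (T₂/T₁)^(2/3).
T₂/T₁ = 1629 / 2.96698e+07 = 5.49044e-05.
a₂ = 6.69e+09 · (5.49044e-05)^(2/3) m ≈ 9.664e+06 m = 9.664 × 10^6 m.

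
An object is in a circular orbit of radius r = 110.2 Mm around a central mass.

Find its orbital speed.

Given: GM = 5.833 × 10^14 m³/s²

Convert to SI: r = 110.2 Mm = 1.102e+08 m.
For a circular orbit, gravity supplies the centripetal force, so v = √(GM / r).
v = √(5.833e+14 / 1.102e+08) m/s ≈ 2301 m/s = 2.301 km/s.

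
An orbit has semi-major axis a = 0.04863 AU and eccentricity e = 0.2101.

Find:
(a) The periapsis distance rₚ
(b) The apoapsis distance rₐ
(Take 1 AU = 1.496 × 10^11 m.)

Convert to SI: a = 0.04863 AU = 7.27505e+09 m.
(a) rₚ = a(1 − e) = 7.27505e+09 · (1 − 0.2101) = 7.27505e+09 · 0.7899 ≈ 5.747e+09 m = 0.03841 AU.
(b) rₐ = a(1 + e) = 7.27505e+09 · (1 + 0.2101) = 7.27505e+09 · 1.2101 ≈ 8.804e+09 m = 0.05885 AU.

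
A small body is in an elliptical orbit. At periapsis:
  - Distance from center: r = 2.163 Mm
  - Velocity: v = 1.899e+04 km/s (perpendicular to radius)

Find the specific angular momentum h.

Convert to SI: r = 2.163 Mm = 2.163e+06 m; v = 1.899e+04 km/s = 1.899e+07 m/s.
With v perpendicular to r, h = r · v.
h = 2.163e+06 · 1.899e+07 m²/s ≈ 4.108e+13 m²/s.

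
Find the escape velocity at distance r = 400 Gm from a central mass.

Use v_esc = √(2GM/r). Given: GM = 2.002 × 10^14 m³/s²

Convert to SI: r = 400 Gm = 4e+11 m.
Escape velocity comes from setting total energy to zero: ½v² − GM/r = 0 ⇒ v_esc = √(2GM / r).
v_esc = √(2 · 2.002e+14 / 4e+11) m/s ≈ 31.64 m/s = 31.64 m/s.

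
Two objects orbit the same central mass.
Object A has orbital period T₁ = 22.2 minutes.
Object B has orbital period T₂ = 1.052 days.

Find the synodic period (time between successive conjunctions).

Convert to SI: T₁ = 22.2 minutes = 1332 s; T₂ = 1.052 days = 90892.8 s.
T_syn = |T₁ · T₂ / (T₁ − T₂)|.
T_syn = |1332 · 90892.8 / (1332 − 90892.8)| s ≈ 1352 s = 22.53 minutes.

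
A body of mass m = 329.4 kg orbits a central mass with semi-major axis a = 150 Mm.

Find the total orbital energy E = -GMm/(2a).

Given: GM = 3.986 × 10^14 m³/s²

Convert to SI: a = 150 Mm = 1.5e+08 m.
E = −GMm / (2a).
E = −3.986e+14 · 329.4 / (2 · 1.5e+08) J ≈ -4.377e+08 J = -437.7 MJ.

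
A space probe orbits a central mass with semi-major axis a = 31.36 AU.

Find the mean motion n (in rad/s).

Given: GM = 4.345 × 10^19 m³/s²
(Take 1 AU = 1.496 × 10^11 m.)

Convert to SI: a = 31.36 AU = 4.69146e+12 m.
n = √(GM / a³).
n = √(4.345e+19 / (4.69146e+12)³) rad/s ≈ 6.487e-10 rad/s.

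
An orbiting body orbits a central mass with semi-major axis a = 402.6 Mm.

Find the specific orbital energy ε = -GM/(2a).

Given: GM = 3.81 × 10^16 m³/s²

Convert to SI: a = 402.6 Mm = 4.026e+08 m.
ε = −GM / (2a).
ε = −3.81e+16 / (2 · 4.026e+08) J/kg ≈ -4.732e+07 J/kg = -47.32 MJ/kg.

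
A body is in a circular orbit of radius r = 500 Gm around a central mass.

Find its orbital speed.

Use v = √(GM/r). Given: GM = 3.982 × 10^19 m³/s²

Convert to SI: r = 500 Gm = 5e+11 m.
For a circular orbit, gravity supplies the centripetal force, so v = √(GM / r).
v = √(3.982e+19 / 5e+11) m/s ≈ 8924 m/s = 8.924 km/s.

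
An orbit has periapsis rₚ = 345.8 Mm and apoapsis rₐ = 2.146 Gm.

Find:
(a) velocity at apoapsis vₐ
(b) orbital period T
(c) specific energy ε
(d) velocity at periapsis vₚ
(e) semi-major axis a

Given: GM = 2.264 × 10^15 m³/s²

Convert to SI: rₚ = 345.8 Mm = 3.458e+08 m; rₐ = 2.146 Gm = 2.146e+09 m.
(a) With a = (rₚ + rₐ)/2 = 1.2459e+09 m, vₐ = √(GM (2/rₐ − 1/a)) = √(2.264e+15 · (2/2.146e+09 − 1/1.2459e+09)) m/s ≈ 541.1 m/s
(b) With a = (rₚ + rₐ)/2 = 1.2459e+09 m, T = 2π √(a³/GM) = 2π √((1.2459e+09)³/2.264e+15) s ≈ 5.807e+06 s
(c) With a = (rₚ + rₐ)/2 = 1.2459e+09 m, ε = −GM/(2a) = −2.264e+15/(2 · 1.2459e+09) J/kg ≈ -9.086e+05 J/kg
(d) With a = (rₚ + rₐ)/2 = 1.2459e+09 m, vₚ = √(GM (2/rₚ − 1/a)) = √(2.264e+15 · (2/3.458e+08 − 1/1.2459e+09)) m/s ≈ 3358 m/s
(e) a = (rₚ + rₐ)/2 = (3.458e+08 + 2.146e+09)/2 ≈ 1.246e+09 m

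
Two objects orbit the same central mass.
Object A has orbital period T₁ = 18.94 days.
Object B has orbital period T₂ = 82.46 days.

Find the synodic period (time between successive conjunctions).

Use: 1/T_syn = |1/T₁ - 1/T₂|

Convert to SI: T₁ = 18.94 days = 1.63642e+06 s; T₂ = 82.46 days = 7.12454e+06 s.
T_syn = |T₁ · T₂ / (T₁ − T₂)|.
T_syn = |1.63642e+06 · 7.12454e+06 / (1.63642e+06 − 7.12454e+06)| s ≈ 2.124e+06 s = 24.59 days.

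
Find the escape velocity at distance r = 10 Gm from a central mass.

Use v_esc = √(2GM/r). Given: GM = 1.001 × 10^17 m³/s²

Convert to SI: r = 10 Gm = 1e+10 m.
Escape velocity comes from setting total energy to zero: ½v² − GM/r = 0 ⇒ v_esc = √(2GM / r).
v_esc = √(2 · 1.001e+17 / 1e+10) m/s ≈ 4474 m/s = 4.474 km/s.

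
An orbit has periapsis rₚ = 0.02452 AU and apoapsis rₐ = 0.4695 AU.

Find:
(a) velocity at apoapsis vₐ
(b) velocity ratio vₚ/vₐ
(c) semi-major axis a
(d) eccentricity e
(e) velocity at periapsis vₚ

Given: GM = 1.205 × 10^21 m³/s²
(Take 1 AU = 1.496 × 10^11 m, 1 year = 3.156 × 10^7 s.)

Convert to SI: rₚ = 0.02452 AU = 3.66819e+09 m; rₐ = 0.4695 AU = 7.02372e+10 m.
(a) With a = (rₚ + rₐ)/2 = 3.69527e+10 m, vₐ = √(GM (2/rₐ − 1/a)) = √(1.205e+21 · (2/7.02372e+10 − 1/3.69527e+10)) m/s ≈ 4.127e+04 m/s
(b) Conservation of angular momentum (rₚvₚ = rₐvₐ) gives vₚ/vₐ = rₐ/rₚ = 7.02372e+10/3.66819e+09 ≈ 19.15
(c) a = (rₚ + rₐ)/2 = (3.66819e+09 + 7.02372e+10)/2 ≈ 3.695e+10 m
(d) e = (rₐ − rₚ)/(rₐ + rₚ) = (7.02372e+10 − 3.66819e+09)/(7.02372e+10 + 3.66819e+09) ≈ 0.9007
(e) With a = (rₚ + rₐ)/2 = 3.69527e+10 m, vₚ = √(GM (2/rₚ − 1/a)) = √(1.205e+21 · (2/3.66819e+09 − 1/3.69527e+10)) m/s ≈ 7.902e+05 m/s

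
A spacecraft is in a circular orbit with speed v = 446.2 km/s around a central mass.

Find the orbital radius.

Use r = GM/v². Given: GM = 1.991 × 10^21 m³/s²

Convert to SI: v = 446.2 km/s = 446200 m/s.
For a circular orbit, v² = GM / r, so r = GM / v².
r = 1.991e+21 / (446200)² m ≈ 1e+10 m = 10 Gm.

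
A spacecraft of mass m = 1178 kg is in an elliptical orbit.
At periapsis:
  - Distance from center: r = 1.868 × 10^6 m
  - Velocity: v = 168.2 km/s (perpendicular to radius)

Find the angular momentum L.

Convert to SI: v = 168.2 km/s = 168200 m/s.
Since v is perpendicular to r, L = m · v · r.
L = 1178 · 168200 · 1.868e+06 kg·m²/s ≈ 3.701e+14 kg·m²/s.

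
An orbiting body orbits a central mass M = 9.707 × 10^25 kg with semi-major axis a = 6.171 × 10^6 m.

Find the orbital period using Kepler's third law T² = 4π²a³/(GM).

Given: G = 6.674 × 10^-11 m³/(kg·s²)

GM = G · M = 6.674e-11 · 9.707e+25 = 6.47845e+15 m³/s².
Kepler's third law: T = 2π √(a³ / GM).
Substituting a = 6.171e+06 m and GM = 6.47845e+15 m³/s²:
T = 2π √((6.171e+06)³ / 6.47845e+15) s
T ≈ 1197 s = 19.94 minutes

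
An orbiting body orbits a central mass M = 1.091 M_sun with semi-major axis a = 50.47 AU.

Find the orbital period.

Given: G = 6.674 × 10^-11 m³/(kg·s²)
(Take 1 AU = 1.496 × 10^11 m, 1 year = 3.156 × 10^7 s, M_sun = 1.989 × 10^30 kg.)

Convert to SI: a = 50.47 AU = 7.55031e+12 m; M = 1.091 M_sun = 2.17e+30 kg.
GM = G · M = 6.674e-11 · 2.17e+30 = 1.44826e+20 m³/s².
Kepler's third law: T = 2π √(a³ / GM).
Substituting a = 7.55031e+12 m and GM = 1.44826e+20 m³/s²:
T = 2π √((7.55031e+12)³ / 1.44826e+20) s
T ≈ 1.083e+10 s = 343.2 years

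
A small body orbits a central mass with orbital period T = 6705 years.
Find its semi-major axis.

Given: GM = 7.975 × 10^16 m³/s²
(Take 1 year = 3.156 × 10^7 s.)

Convert to SI: T = 6705 years = 2.1161e+11 s.
Invert Kepler's third law: a = (GM · T² / (4π²))^(1/3).
Substituting T = 2.1161e+11 s and GM = 7.975e+16 m³/s²:
a = (7.975e+16 · (2.1161e+11)² / (4π²))^(1/3) m
a ≈ 4.489e+12 m = 4.489 Tm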